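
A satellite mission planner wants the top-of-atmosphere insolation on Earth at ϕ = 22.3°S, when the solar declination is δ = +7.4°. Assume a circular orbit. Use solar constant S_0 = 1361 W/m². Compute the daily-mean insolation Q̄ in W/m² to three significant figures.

cos h₀ = −tan(-22.3°) tan(+7.400°) = 0.0533, h₀ = 1.5175 rad.
Bracket: h₀ sin ϕ sin δ + cos ϕ cos δ sin h₀ = 1.5175×-0.37946×0.12880 + 0.92521×0.99167×0.99858 = -0.074167 + 0.916200 = 0.842033.
Q̄ = (S_0/π) × [bracket] = (1361/π) × 0.842033 = 364.8 W/m².

Q̄ ≈ 365 W/m²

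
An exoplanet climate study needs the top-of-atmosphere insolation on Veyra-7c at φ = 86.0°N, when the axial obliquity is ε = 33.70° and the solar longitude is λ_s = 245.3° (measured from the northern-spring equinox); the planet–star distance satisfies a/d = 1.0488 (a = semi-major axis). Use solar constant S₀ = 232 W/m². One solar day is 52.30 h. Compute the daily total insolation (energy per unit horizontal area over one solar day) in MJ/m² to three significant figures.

Solar declination: sin δ = sin ε · sin λ_s = sin 33.70° × sin 245.3° = -0.50408, so δ = -30.270°.
cos H₀ = −tan(+86.0°) tan(-30.270°) = 8.3467 ≥ 1 ⇒ polar night, H₀ = 0 and Q̄ = 0.
Inverse-square distance factor (a/d)² = 1.0488² = 1.099981.
Daily total = Q̄ × 52.30 h × 3600 s/h = 0.00 MJ/m².

0.00 MJ/m²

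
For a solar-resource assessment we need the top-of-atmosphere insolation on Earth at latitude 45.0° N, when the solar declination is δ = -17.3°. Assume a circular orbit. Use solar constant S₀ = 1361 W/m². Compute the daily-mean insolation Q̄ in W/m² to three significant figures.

Q̄ ≈ 164 W/m²

cos H₀ = −tan(+45.0°) tan(-17.300°) = 0.3115, H₀ = 1.2541 rad.
Bracket: H₀ sin φ sin δ + cos φ cos δ sin H₀ = 1.2541×0.70711×-0.29737 + 0.70711×0.95476×0.95026 = -0.263704 + 0.641540 = 0.377836.
Q̄ = (S₀/π) × [bracket] = (1361/π) × 0.377836 = 163.7 W/m².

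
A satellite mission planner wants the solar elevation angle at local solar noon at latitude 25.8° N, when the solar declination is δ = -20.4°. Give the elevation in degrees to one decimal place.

At local noon the hour angle is zero, so the zenith angle equals |ϕ − δ| = |+25.8° − (-20.400°)| = 46.200°.
Elevation = 90° − 46.200° = 43.8°.

43.8°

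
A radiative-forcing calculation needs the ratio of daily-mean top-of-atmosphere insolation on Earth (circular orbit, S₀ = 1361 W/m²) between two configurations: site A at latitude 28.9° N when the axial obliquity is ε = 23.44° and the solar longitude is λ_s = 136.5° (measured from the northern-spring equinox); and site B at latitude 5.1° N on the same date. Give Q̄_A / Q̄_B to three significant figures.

Q̄_A / Q̄_B ≈ 1.06

— Configuration A (φ=+28.9°):
Solar declination: sin δ = sin ε · sin λ_s = sin 23.44° × sin 136.5° = 0.27382, so δ = +15.892°.
cos H₀ = −tan(+28.9°) tan(+15.892°) = -0.1572, H₀ = 1.7286 rad.
Bracket: H₀ sin φ sin δ + cos φ cos δ sin H₀ = 1.7286×0.48328×0.27382 + 0.87546×0.96178×0.98757 = 0.228749 + 0.831534 = 1.060283.
Q̄ = (S₀/π) × [bracket] = (1361/π) × 1.060283 = 459.34 W/m².
— Configuration B (φ=+5.1°):
cos H₀ = −tan(+5.1°) tan(+15.892°) = -0.0254, H₀ = 1.5962 rad.
Bracket: H₀ sin φ sin δ + cos φ cos δ sin H₀ = 1.5962×0.08889×0.27382 + 0.99604×0.96178×0.99968 = 0.038851 + 0.957665 = 0.996516.
Q̄ = (S₀/π) × [bracket] = (1361/π) × 0.996516 = 431.71 W/m².
Ratio Q̄_A / Q̄_B = 459.34 / 431.71 = 1.064.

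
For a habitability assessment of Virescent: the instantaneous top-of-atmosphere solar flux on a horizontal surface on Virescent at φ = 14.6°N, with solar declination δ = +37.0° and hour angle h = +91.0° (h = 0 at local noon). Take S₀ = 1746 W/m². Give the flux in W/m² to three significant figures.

cos θ_z = sin φ sin δ + cos φ cos δ cos h = 0.151699 + -0.013488 = 0.138211.
Flux = S₀ · cos θ_z = 1746 × 0.138211 = 241.3 W/m².

241 W/m²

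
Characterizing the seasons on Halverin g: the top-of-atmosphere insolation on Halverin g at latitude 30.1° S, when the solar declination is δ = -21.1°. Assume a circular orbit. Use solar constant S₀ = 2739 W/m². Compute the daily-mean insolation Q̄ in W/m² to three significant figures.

Q̄ ≈ 969 W/m²

cos H₀ = −tan(-30.1°) tan(-21.100°) = -0.2237, H₀ = 1.7964 rad.
Bracket: H₀ sin φ sin δ + cos φ cos δ sin H₀ = 1.7964×-0.50151×-0.36000 + 0.86515×0.93295×0.97466 = 0.324329 + 0.786689 = 1.111018.
Q̄ = (S₀/π) × [bracket] = (2739/π) × 1.111018 = 968.6 W/m².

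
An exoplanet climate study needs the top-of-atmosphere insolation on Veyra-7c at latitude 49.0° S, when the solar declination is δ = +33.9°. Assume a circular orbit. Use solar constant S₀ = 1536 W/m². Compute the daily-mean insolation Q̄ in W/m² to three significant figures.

Q̄ ≈ 27.5 W/m²

cos H₀ = −tan(-49.0°) tan(+33.900°) = 0.7730, H₀ = 0.6872 rad.
Bracket: H₀ sin φ sin δ + cos φ cos δ sin H₀ = 0.6872×-0.75471×0.55775 + 0.65606×0.83001×0.63439 = -0.289270 + 0.345448 = 0.056178.
Q̄ = (S₀/π) × [bracket] = (1536/π) × 0.056178 = 27.47 W/m².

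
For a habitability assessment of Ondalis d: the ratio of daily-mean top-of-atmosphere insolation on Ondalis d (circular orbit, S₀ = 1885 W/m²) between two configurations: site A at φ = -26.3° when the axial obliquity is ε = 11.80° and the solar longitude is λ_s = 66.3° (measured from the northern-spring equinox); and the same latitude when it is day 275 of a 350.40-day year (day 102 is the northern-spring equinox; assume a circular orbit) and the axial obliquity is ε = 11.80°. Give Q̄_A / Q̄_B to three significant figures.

— Configuration A (φ=-26.3°):
Solar declination: sin δ = sin ε · sin λ_s = sin 11.80° × sin 66.3° = 0.18725, so δ = +10.792°.
cos H₀ = −tan(-26.3°) tan(+10.792°) = 0.0942, H₀ = 1.4764 rad.
Bracket: H₀ sin φ sin δ + cos φ cos δ sin H₀ = 1.4764×-0.44307×0.18725 + 0.89649×0.98231×0.99555 = -0.122489 + 0.876712 = 0.754223.
Q̄ = (S₀/π) × [bracket] = (1885/π) × 0.754223 = 452.54 W/m².
— Configuration B (φ=-26.3°):
Solar longitude: λ_s = 360° × (275 − 102)/350.40 = 177.740°.
sin δ = sin 11.80° × sin 177.740° = 0.00807, so δ = +0.462°.
cos H₀ = −tan(-26.3°) tan(+0.462°) = 0.0040, H₀ = 1.5668 rad.
Bracket: H₀ sin φ sin δ + cos φ cos δ sin H₀ = 1.5668×-0.44307×0.00807 + 0.89649×0.99997×0.99999 = -0.005602 + 0.896454 = 0.890852.
Q̄ = (S₀/π) × [bracket] = (1885/π) × 0.890852 = 534.52 W/m².
Ratio Q̄_A / Q̄_B = 452.54 / 534.52 = 0.8466.

Q̄_A / Q̄_B ≈ 0.847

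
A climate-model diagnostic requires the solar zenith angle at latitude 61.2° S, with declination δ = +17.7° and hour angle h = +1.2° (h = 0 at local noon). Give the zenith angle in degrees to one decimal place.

cos θ_z = sin φ sin δ + cos φ cos δ cos h = -0.266426 + 0.458848 = 0.192422.
θ_z = arccos(0.192422) = 78.9°.

θ_z = 78.9°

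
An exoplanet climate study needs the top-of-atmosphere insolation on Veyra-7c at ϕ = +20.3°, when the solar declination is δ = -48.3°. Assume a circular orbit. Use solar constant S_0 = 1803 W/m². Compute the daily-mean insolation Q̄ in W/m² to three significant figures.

Q̄ ≈ 156 W/m²

cos h₀ = −tan(+20.3°) tan(-48.300°) = 0.4152, h₀ = 1.1427 rad.
Bracket: h₀ sin ϕ sin δ + cos ϕ cos δ sin h₀ = 1.1427×0.34694×-0.74664 + 0.93789×0.66523×0.90974 = -0.296004 + 0.567598 = 0.271594.
Q̄ = (S_0/π) × [bracket] = (1803/π) × 0.271594 = 155.9 W/m².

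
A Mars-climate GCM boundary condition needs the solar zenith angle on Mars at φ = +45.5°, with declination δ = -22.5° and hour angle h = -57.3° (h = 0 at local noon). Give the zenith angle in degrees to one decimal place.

θ_z = 85.6°

cos θ_z = sin φ sin δ + cos φ cos δ cos h = -0.272949 + 0.349836 = 0.076887.
θ_z = arccos(0.076887) = 85.6°.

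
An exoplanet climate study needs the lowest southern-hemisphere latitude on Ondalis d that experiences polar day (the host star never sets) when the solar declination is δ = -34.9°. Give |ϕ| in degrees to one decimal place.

|ϕ| = 55.1°

Polar day requires cos h₀ = −tan ϕ tan δ ≤ −1, i.e. tan ϕ tan δ ≥ 1.
The boundary is |tan ϕ| · |tan δ| = 1, so |ϕ| = 90° − |δ| = 90° − 34.9° = 55.1° in the southern hemisphere.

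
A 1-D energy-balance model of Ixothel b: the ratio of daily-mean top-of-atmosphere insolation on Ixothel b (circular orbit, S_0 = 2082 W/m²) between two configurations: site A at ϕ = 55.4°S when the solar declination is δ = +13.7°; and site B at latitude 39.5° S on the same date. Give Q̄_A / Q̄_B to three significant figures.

Q̄_A / Q̄_B ≈ 0.531

— Configuration A (ϕ=-55.4°):
cos h₀ = −tan(-55.4°) tan(+13.700°) = 0.3534, h₀ = 1.2096 rad.
Bracket: h₀ sin ϕ sin δ + cos ϕ cos δ sin h₀ = 1.2096×-0.82314×0.23684 + 0.56784×0.97155×0.93548 = -0.235815 + 0.516090 = 0.280275.
Q̄ = (S_0/π) × [bracket] = (2082/π) × 0.280275 = 185.74 W/m².
— Configuration B (ϕ=-39.5°):
cos h₀ = −tan(-39.5°) tan(+13.700°) = 0.2010, h₀ = 1.3685 rad.
Bracket: h₀ sin ϕ sin δ + cos ϕ cos δ sin h₀ = 1.3685×-0.63608×0.23684 + 0.77162×0.97155×0.97960 = -0.206163 + 0.734374 = 0.528211.
Q̄ = (S_0/π) × [bracket] = (2082/π) × 0.528211 = 350.06 W/m².
Ratio Q̄_A / Q̄_B = 185.74 / 350.06 = 0.5306.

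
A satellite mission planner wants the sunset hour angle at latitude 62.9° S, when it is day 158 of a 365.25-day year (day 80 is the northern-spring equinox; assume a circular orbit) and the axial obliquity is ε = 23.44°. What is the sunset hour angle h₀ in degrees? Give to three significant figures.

h₀ = 34.8°

Solar longitude: L_s = 360° × (158 − 80)/365.25 = 76.879°.
sin δ = sin 23.44° × sin 76.879° = 0.38740, so δ = +22.793°.
cos h₀ = −tan ϕ · tan δ = −tan(-62.9°) × tan(+22.793°) = 0.8212, so h₀ = 0.6073 rad = 34.80°.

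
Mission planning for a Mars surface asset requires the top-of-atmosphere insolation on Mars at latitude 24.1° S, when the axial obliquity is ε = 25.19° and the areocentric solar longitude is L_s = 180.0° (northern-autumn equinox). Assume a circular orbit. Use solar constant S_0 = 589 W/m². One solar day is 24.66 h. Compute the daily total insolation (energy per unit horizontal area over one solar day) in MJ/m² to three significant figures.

15.2 MJ/m²

sin δ = sin 25.19° × sin 180.0° = 0.00000, so δ = +0.000°.
cos h₀ = −tan(-24.1°) tan(+0.000°) = 0.0000, h₀ = 1.5708 rad.
Bracket: h₀ sin ϕ sin δ + cos ϕ cos δ sin h₀ = 1.5708×-0.40833×0.00000 + 0.91283×1.00000×1.00000 = -0.000000 + 0.912830 = 0.912830.
Q̄ = (S_0/π) × [bracket] = (589/π) × 0.912830 = 171.14 W/m².
Daily total = Q̄ × 24.66 h × 3600 s/h = 171.14 × 24.66 × 3600 / 10⁶ = 15.19 MJ/m².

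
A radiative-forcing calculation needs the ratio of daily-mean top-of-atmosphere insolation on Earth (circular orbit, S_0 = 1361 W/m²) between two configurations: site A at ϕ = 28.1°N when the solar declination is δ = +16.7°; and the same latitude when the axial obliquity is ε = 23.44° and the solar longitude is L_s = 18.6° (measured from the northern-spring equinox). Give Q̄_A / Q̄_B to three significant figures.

— Configuration A (ϕ=+28.1°):
cos h₀ = −tan(+28.1°) tan(+16.700°) = -0.1602, h₀ = 1.7317 rad.
Bracket: h₀ sin ϕ sin δ + cos ϕ cos δ sin h₀ = 1.7317×0.47101×0.28736 + 0.88213×0.95782×0.98709 = 0.234385 + 0.834014 = 1.068399.
Q̄ = (S_0/π) × [bracket] = (1361/π) × 1.068399 = 462.85 W/m².
— Configuration B (ϕ=+28.1°):
Solar declination: sin δ = sin ε · sin L_s = sin 23.44° × sin 18.6° = 0.12688, so δ = +7.289°.
cos h₀ = −tan(+28.1°) tan(+7.289°) = -0.0683, h₀ = 1.6391 rad.
Bracket: h₀ sin ϕ sin δ + cos ϕ cos δ sin h₀ = 1.6391×0.47101×0.12688 + 0.88213×0.99192×0.99766 = 0.097955 + 0.872955 = 0.970910.
Q̄ = (S_0/π) × [bracket] = (1361/π) × 0.970910 = 420.62 W/m².
Ratio Q̄_A / Q̄_B = 462.85 / 420.62 = 1.100.

Q̄_A / Q̄_B ≈ 1.10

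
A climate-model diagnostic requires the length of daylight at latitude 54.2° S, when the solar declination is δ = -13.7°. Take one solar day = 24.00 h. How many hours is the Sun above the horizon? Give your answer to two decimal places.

cos H₀ = −tan φ · tan δ = −tan(-54.2°) × tan(-13.700°) = -0.3380, so H₀ = 1.9156 rad = 109.76°.
Daylight = 2H₀/(2π) × 24.00 h = (1.9156/π) × 24.00 = 14.63 h.

14.63 h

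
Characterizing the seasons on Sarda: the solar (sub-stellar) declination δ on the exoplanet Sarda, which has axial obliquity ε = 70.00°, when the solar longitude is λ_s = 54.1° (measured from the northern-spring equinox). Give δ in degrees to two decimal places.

δ = +49.57°

sin δ = sin ε · sin λ_s = sin 70.00° × sin 54.1° = 0.761190.
δ = arcsin(0.761190) = +49.57°.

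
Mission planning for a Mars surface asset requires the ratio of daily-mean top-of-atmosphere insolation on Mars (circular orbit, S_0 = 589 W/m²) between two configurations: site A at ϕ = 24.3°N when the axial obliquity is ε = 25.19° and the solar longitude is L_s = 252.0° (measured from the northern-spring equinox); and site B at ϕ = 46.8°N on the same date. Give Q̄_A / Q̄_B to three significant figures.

— Configuration A (ϕ=+24.3°):
Solar declination: sin δ = sin ε · sin L_s = sin 25.19° × sin 252.0° = -0.40479, so δ = -23.878°.
cos h₀ = −tan(+24.3°) tan(-23.878°) = 0.1999, h₀ = 1.3696 rad.
Bracket: h₀ sin ϕ sin δ + cos ϕ cos δ sin h₀ = 1.3696×0.41151×-0.40479 + 0.91140×0.91441×0.97982 = -0.228141 + 0.816575 = 0.588434.
Q̄ = (S_0/π) × [bracket] = (589/π) × 0.588434 = 110.32 W/m².
— Configuration B (ϕ=+46.8°):
cos h₀ = −tan(+46.8°) tan(-23.878°) = 0.4714, h₀ = 1.0799 rad.
Bracket: h₀ sin ϕ sin δ + cos ϕ cos δ sin h₀ = 1.0799×0.72897×-0.40479 + 0.68455×0.91441×0.88192 = -0.318657 + 0.552046 = 0.233389.
Q̄ = (S_0/π) × [bracket] = (589/π) × 0.233389 = 43.757 W/m².
Ratio Q̄_A / Q̄_B = 110.32 / 43.757 = 2.521.

Q̄_A / Q̄_B ≈ 2.52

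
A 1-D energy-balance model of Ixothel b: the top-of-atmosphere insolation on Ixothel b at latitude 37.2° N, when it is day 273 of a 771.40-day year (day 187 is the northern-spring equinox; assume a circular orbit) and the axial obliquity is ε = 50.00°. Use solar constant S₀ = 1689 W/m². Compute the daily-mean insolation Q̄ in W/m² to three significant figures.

Q̄ ≈ 660 W/m²

Solar longitude: λ_s = 360° × (273 − 187)/771.40 = 40.135°.
sin δ = sin 50.00° × sin 40.135° = 0.49378, so δ = +29.590°.
cos H₀ = −tan(+37.2°) tan(+29.590°) = -0.4310, H₀ = 2.0164 rad.
Bracket: H₀ sin φ sin δ + cos φ cos δ sin H₀ = 2.0164×0.60460×0.49378 + 0.79653×0.86958×0.90235 = 0.601975 + 0.625010 = 1.226985.
Q̄ = (S₀/π) × [bracket] = (1689/π) × 1.226985 = 659.7 W/m².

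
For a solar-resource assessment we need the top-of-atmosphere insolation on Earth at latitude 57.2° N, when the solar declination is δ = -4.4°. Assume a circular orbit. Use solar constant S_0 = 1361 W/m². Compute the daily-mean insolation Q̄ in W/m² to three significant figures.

cos h₀ = −tan(+57.2°) tan(-4.400°) = 0.1194, h₀ = 1.4511 rad.
Bracket: h₀ sin ϕ sin δ + cos ϕ cos δ sin h₀ = 1.4511×0.84057×-0.07672 + 0.54171×0.99705×0.99285 = -0.093579 + 0.536250 = 0.442671.
Q̄ = (S_0/π) × [bracket] = (1361/π) × 0.442671 = 191.8 W/m².

Q̄ ≈ 192 W/m²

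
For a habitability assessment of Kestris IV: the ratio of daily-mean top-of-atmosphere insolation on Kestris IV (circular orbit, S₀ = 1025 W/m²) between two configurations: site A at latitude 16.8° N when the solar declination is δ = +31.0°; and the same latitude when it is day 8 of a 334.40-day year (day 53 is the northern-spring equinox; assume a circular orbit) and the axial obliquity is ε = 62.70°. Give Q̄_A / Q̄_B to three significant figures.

Q̄_A / Q̄_B ≈ 2.43

— Configuration A (φ=+16.8°):
cos H₀ = −tan(+16.8°) tan(+31.000°) = -0.1814, H₀ = 1.7532 rad.
Bracket: H₀ sin φ sin δ + cos φ cos δ sin H₀ = 1.7532×0.28903×0.51504 + 0.95732×0.85717×0.98341 = 0.260985 + 0.806972 = 1.067957.
Q̄ = (S₀/π) × [bracket] = (1025/π) × 1.067957 = 348.44 W/m².
— Configuration B (φ=+16.8°):
Solar longitude: λ_s = 360° × (8 − 53)/334.40 = -48.445°, i.e. -48.445° + 360° = 311.555°.
sin δ = sin 62.70° × sin 311.555° = -0.66497, so δ = -41.680°.
cos H₀ = −tan(+16.8°) tan(-41.680°) = 0.2688, H₀ = 1.2986 rad.
Bracket: H₀ sin φ sin δ + cos φ cos δ sin H₀ = 1.2986×0.28903×-0.66497 + 0.95732×0.74687×0.96319 = -0.249586 + 0.688675 = 0.439089.
Q̄ = (S₀/π) × [bracket] = (1025/π) × 0.439089 = 143.26 W/m².
Ratio Q̄_A / Q̄_B = 348.44 / 143.26 = 2.432.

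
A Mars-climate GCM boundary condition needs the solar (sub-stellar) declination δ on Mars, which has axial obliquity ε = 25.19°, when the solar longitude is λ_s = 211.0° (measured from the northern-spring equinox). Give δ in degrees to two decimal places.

δ = -12.66°

sin δ = sin ε · sin λ_s = sin 25.19° × sin 211.0° = -0.219211.
δ = arcsin(-0.219211) = -12.66°.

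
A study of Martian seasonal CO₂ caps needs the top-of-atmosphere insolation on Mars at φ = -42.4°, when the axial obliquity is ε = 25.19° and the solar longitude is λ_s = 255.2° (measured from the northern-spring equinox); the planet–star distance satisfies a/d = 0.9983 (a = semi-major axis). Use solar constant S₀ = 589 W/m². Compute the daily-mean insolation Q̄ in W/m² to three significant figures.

Q̄ ≈ 218 W/m²

Solar declination: sin δ = sin ε · sin λ_s = sin 25.19° × sin 255.2° = -0.41150, so δ = -24.299°.
cos H₀ = −tan(-42.4°) tan(-24.299°) = -0.4123, H₀ = 1.9957 rad.
Bracket: H₀ sin φ sin δ + cos φ cos δ sin H₀ = 1.9957×-0.67430×-0.41150 + 0.73846×0.91141×0.91106 = 0.553756 + 0.613180 = 1.166936.
Inverse-square distance factor (a/d)² = 0.9983² = 0.996603.
Q̄ = (S₀/π) × 0.996603 × [bracket] = (589/π) × 0.996603 × 1.166936 = 218.0 W/m².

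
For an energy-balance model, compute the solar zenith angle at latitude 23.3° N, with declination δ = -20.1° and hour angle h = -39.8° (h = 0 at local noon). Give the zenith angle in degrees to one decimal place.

cos θ_z = sin ϕ sin δ + cos ϕ cos δ cos h = -0.135933 + 0.662650 = 0.526717.
θ_z = arccos(0.526717) = 58.2°.

θ_z = 58.2°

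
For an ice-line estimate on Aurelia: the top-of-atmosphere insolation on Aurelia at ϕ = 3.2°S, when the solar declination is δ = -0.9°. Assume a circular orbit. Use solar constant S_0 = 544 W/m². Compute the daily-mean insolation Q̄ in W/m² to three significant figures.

cos h₀ = −tan(-3.2°) tan(-0.900°) = -0.0009, h₀ = 1.5717 rad.
Bracket: h₀ sin ϕ sin δ + cos ϕ cos δ sin h₀ = 1.5717×-0.05582×-0.01571 + 0.99844×0.99988×1.00000 = 0.001378 + 0.998320 = 0.999698.
Q̄ = (S_0/π) × [bracket] = (544/π) × 0.999698 = 173.1 W/m².

Q̄ ≈ 173 W/m²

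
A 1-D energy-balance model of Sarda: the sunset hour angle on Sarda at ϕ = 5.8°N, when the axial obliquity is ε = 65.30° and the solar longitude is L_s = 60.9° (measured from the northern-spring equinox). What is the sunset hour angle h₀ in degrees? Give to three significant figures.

Solar declination: sin δ = sin ε · sin L_s = sin 65.30° × sin 60.9° = 0.79383, so δ = +52.545°.
cos h₀ = −tan ϕ · tan δ = −tan(+5.8°) × tan(+52.545°) = -0.1326, so h₀ = 1.7038 rad = 97.62°.

h₀ = 97.6°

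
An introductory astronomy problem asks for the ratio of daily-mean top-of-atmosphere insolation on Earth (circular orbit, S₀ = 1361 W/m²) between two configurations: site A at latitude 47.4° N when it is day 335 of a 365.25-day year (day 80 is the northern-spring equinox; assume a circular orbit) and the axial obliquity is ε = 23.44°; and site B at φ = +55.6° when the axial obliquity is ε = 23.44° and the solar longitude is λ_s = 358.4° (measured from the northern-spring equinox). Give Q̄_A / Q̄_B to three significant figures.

— Configuration A (φ=+47.4°):
Solar longitude: λ_s = 360° × (335 − 80)/365.25 = 251.335°.
sin δ = sin 23.44° × sin 251.335° = -0.37687, so δ = -22.140°.
cos H₀ = −tan(+47.4°) tan(-22.140°) = 0.4425, H₀ = 1.1125 rad.
Bracket: H₀ sin φ sin δ + cos φ cos δ sin H₀ = 1.1125×0.73610×-0.37687 + 0.67688×0.92627×0.89679 = -0.308623 + 0.562264 = 0.253641.
Q̄ = (S₀/π) × [bracket] = (1361/π) × 0.253641 = 109.88 W/m².
— Configuration B (φ=+55.6°):
Solar declination: sin δ = sin ε · sin λ_s = sin 23.44° × sin 358.4° = -0.01111, so δ = -0.636°.
cos H₀ = −tan(+55.6°) tan(-0.636°) = 0.0162, H₀ = 1.5546 rad.
Bracket: H₀ sin φ sin δ + cos φ cos δ sin H₀ = 1.5546×0.82511×-0.01111 + 0.56497×0.99994×0.99987 = -0.014251 + 0.564863 = 0.550612.
Q̄ = (S₀/π) × [bracket] = (1361/π) × 0.550612 = 238.54 W/m².
Ratio Q̄_A / Q̄_B = 109.88 / 238.54 = 0.4606.

Q̄_A / Q̄_B ≈ 0.461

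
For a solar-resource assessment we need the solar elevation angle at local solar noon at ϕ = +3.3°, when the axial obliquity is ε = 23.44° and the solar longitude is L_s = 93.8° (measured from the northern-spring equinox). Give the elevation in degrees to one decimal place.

Solar declination: sin δ = sin ε · sin L_s = sin 23.44° × sin 93.8° = 0.39691, so δ = +23.385°.
At local noon the hour angle is zero, so the zenith angle equals |ϕ − δ| = |+3.3° − (+23.385°)| = 20.085°.
Elevation = 90° − 20.085° = 69.9°.

69.9°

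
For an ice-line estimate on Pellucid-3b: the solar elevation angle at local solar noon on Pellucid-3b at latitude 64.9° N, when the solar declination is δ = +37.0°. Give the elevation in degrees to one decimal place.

62.1°

At local noon the hour angle is zero, so the zenith angle equals |ϕ − δ| = |+64.9° − (+37.000°)| = 27.900°.
Elevation = 90° − 27.900° = 62.1°.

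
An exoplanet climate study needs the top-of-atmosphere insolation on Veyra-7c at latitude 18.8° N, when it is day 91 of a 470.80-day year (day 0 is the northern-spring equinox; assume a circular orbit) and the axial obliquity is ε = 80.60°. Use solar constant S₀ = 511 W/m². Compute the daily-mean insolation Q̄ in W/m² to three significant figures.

Q̄ ≈ 156 W/m²

Solar longitude: λ_s = 360° × (91 − 0)/470.80 = 69.584°.
sin δ = sin 80.60° × sin 69.584° = 0.92460, so δ = +67.608°.
cos H₀ = −tan(+18.8°) tan(+67.608°) = -0.8263, H₀ = 2.5432 rad.
Bracket: H₀ sin φ sin δ + cos φ cos δ sin H₀ = 2.5432×0.32227×0.92460 + 0.94665×0.38094×0.56329 = 0.757799 + 0.203132 = 0.960931.
Q̄ = (S₀/π) × [bracket] = (511/π) × 0.960931 = 156.3 W/m².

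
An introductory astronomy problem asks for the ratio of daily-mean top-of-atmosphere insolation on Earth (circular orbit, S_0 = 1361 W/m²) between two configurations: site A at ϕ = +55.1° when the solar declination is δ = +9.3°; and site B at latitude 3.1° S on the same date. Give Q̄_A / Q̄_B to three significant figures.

Q̄_A / Q̄_B ≈ 0.811

— Configuration A (ϕ=+55.1°):
cos h₀ = −tan(+55.1°) tan(+9.300°) = -0.2347, h₀ = 1.8077 rad.
Bracket: h₀ sin ϕ sin δ + cos ϕ cos δ sin h₀ = 1.8077×0.82015×0.16160 + 0.57215×0.98686×0.97206 = 0.239586 + 0.548856 = 0.788442.
Q̄ = (S_0/π) × [bracket] = (1361/π) × 0.788442 = 341.57 W/m².
— Configuration B (ϕ=-3.1°):
cos h₀ = −tan(-3.1°) tan(+9.300°) = 0.0089, h₀ = 1.5619 rad.
Bracket: h₀ sin ϕ sin δ + cos ϕ cos δ sin h₀ = 1.5619×-0.05408×0.16160 + 0.99854×0.98686×0.99996 = -0.013650 + 0.985380 = 0.971730.
Q̄ = (S_0/π) × [bracket] = (1361/π) × 0.971730 = 420.97 W/m².
Ratio Q̄_A / Q̄_B = 341.57 / 420.97 = 0.8114.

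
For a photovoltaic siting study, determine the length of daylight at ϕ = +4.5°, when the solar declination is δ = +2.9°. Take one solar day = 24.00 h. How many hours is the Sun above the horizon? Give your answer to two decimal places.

cos h₀ = −tan ϕ · tan δ = −tan(+4.5°) × tan(+2.900°) = -0.0040, so h₀ = 1.5748 rad = 90.23°.
Daylight = 2h₀/(2π) × 24.00 h = (1.5748/π) × 24.00 = 12.03 h.

12.03 h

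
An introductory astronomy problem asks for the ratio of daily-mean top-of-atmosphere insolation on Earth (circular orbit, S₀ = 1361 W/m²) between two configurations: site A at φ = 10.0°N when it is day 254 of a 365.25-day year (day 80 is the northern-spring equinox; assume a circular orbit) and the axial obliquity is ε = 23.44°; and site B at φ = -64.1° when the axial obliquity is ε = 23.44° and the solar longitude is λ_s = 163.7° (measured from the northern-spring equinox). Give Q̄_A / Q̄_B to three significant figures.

Q̄_A / Q̄_B ≈ 3.47

— Configuration A (φ=+10.0°):
Solar longitude: λ_s = 360° × (254 − 80)/365.25 = 171.499°.
sin δ = sin 23.44° × sin 171.499° = 0.05880, so δ = +3.371°.
cos H₀ = −tan(+10.0°) tan(+3.371°) = -0.0104, H₀ = 1.5812 rad.
Bracket: H₀ sin φ sin δ + cos φ cos δ sin H₀ = 1.5812×0.17365×0.05880 + 0.98481×0.99827×0.99995 = 0.016145 + 0.983057 = 0.999202.
Q̄ = (S₀/π) × [bracket] = (1361/π) × 0.999202 = 432.87 W/m².
— Configuration B (φ=-64.1°):
Solar declination: sin δ = sin ε · sin λ_s = sin 23.44° × sin 163.7° = 0.11165, so δ = +6.410°.
cos H₀ = −tan(-64.1°) tan(+6.410°) = 0.2314, H₀ = 1.3373 rad.
Bracket: H₀ sin φ sin δ + cos φ cos δ sin H₀ = 1.3373×-0.89956×0.11165 + 0.43680×0.99375×0.97287 = -0.134313 + 0.422294 = 0.287981.
Q̄ = (S₀/π) × [bracket] = (1361/π) × 0.287981 = 124.76 W/m².
Ratio Q̄_A / Q̄_B = 432.87 / 124.76 = 3.470.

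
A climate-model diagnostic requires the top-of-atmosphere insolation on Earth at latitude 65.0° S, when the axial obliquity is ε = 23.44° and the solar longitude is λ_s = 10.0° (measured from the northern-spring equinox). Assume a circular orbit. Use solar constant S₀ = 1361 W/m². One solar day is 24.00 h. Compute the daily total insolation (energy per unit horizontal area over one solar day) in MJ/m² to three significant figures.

12.3 MJ/m²

Solar declination: sin δ = sin ε · sin λ_s = sin 23.44° × sin 10.0° = 0.06908, so δ = +3.961°.
cos H₀ = −tan(-65.0°) tan(+3.961°) = 0.1485, H₀ = 1.4218 rad.
Bracket: H₀ sin φ sin δ + cos φ cos δ sin H₀ = 1.4218×-0.90631×0.06908 + 0.42262×0.99761×0.98891 = -0.089016 + 0.416934 = 0.327918.
Q̄ = (S₀/π) × [bracket] = (1361/π) × 0.327918 = 142.06 W/m².
Daily total = Q̄ × 24.00 h × 3600 s/h = 142.06 × 24.00 × 3600 / 10⁶ = 12.27 MJ/m².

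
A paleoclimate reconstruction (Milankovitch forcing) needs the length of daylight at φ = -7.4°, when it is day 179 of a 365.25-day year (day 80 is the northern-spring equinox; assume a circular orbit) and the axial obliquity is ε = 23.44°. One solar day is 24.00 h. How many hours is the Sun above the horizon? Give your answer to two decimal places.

Solar longitude: λ_s = 360° × (179 − 80)/365.25 = 97.577°.
sin δ = sin 23.44° × sin 97.577° = 0.39432, so δ = +23.223°.
cos H₀ = −tan φ · tan δ = −tan(-7.4°) × tan(+23.223°) = 0.0557, so H₀ = 1.5150 rad = 86.81°.
Daylight = 2H₀/(2π) × 24.00 h = (1.5150/π) × 24.00 = 11.57 h.

11.57 h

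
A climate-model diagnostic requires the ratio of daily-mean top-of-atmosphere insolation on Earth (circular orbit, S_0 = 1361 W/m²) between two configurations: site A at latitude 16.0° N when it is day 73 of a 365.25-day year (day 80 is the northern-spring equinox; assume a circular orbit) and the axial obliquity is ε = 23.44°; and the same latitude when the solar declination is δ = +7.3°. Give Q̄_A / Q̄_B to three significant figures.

Q̄_A / Q̄_B ≈ 0.931

— Configuration A (ϕ=+16.0°):
Solar longitude: L_s = 360° × (73 − 80)/365.25 = -6.899°, i.e. -6.899° + 360° = 353.101°.
sin δ = sin 23.44° × sin 353.101° = -0.04778, so δ = -2.739°.
cos h₀ = −tan(+16.0°) tan(-2.739°) = 0.0137, h₀ = 1.5571 rad.
Bracket: h₀ sin ϕ sin δ + cos ϕ cos δ sin h₀ = 1.5571×0.27564×-0.04778 + 0.96126×0.99886×0.99991 = -0.020507 + 0.960078 = 0.939571.
Q̄ = (S_0/π) × [bracket] = (1361/π) × 0.939571 = 407.04 W/m².
— Configuration B (ϕ=+16.0°):
cos h₀ = −tan(+16.0°) tan(+7.300°) = -0.0367, h₀ = 1.6075 rad.
Bracket: h₀ sin ϕ sin δ + cos ϕ cos δ sin h₀ = 1.6075×0.27564×0.12706 + 0.96126×0.99189×0.99933 = 0.056299 + 0.952825 = 1.009124.
Q̄ = (S_0/π) × [bracket] = (1361/π) × 1.009124 = 437.17 W/m².
Ratio Q̄_A / Q̄_B = 407.04 / 437.17 = 0.9311.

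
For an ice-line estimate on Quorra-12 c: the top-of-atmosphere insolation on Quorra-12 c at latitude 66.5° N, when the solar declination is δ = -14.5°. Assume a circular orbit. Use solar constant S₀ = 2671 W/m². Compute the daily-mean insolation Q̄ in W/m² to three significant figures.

cos H₀ = −tan(+66.5°) tan(-14.500°) = 0.5948, H₀ = 0.9338 rad.
Bracket: H₀ sin φ sin δ + cos φ cos δ sin H₀ = 0.9338×0.91706×-0.25038 + 0.39875×0.96815×0.80389 = -0.214413 + 0.310342 = 0.095929.
Q̄ = (S₀/π) × [bracket] = (2671/π) × 0.095929 = 81.56 W/m².

Q̄ ≈ 81.6 W/m²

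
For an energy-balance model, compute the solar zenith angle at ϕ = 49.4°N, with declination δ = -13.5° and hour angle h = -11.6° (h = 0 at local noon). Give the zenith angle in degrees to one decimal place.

cos θ_z = sin ϕ sin δ + cos ϕ cos δ cos h = -0.177248 + 0.619869 = 0.442621.
θ_z = arccos(0.442621) = 63.7°.

θ_z = 63.7°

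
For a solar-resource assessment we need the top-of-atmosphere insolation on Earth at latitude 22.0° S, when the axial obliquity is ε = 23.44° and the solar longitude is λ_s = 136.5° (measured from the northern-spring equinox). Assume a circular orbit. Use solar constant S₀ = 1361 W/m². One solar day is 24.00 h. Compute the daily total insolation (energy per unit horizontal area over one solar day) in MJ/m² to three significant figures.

Solar declination: sin δ = sin ε · sin λ_s = sin 23.44° × sin 136.5° = 0.27382, so δ = +15.892°.
cos H₀ = −tan(-22.0°) tan(+15.892°) = 0.1150, H₀ = 1.4555 rad.
Bracket: H₀ sin φ sin δ + cos φ cos δ sin H₀ = 1.4555×-0.37461×0.27382 + 0.92718×0.96178×0.99336 = -0.149299 + 0.885822 = 0.736523.
Q̄ = (S₀/π) × [bracket] = (1361/π) × 0.736523 = 319.08 W/m².
Daily total = Q̄ × 24.00 h × 3600 s/h = 319.08 × 24.00 × 3600 / 10⁶ = 27.57 MJ/m².

27.6 MJ/m²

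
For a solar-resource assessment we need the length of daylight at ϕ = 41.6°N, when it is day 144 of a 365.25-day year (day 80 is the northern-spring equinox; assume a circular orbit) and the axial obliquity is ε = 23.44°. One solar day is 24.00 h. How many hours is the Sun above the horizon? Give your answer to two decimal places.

Solar longitude: L_s = 360° × (144 − 80)/365.25 = 63.080°.
sin δ = sin 23.44° × sin 63.080° = 0.35468, so δ = +20.774°.
cos h₀ = −tan ϕ · tan δ = −tan(+41.6°) × tan(+20.774°) = -0.3368, so h₀ = 1.9143 rad = 109.68°.
Daylight = 2h₀/(2π) × 24.00 h = (1.9143/π) × 24.00 = 14.62 h.

14.62 h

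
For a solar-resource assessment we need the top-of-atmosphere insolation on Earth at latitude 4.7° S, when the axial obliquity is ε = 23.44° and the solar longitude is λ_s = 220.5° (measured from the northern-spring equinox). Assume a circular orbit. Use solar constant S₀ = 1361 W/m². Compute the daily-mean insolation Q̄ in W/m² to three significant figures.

Solar declination: sin δ = sin ε · sin λ_s = sin 23.44° × sin 220.5° = -0.25834, so δ = -14.972°.
cos H₀ = −tan(-4.7°) tan(-14.972°) = -0.0220, H₀ = 1.5928 rad.
Bracket: H₀ sin φ sin δ + cos φ cos δ sin H₀ = 1.5928×-0.08194×-0.25834 + 0.99664×0.96605×0.99976 = 0.033717 + 0.962573 = 0.996290.
Q̄ = (S₀/π) × [bracket] = (1361/π) × 0.996290 = 431.6 W/m².

Q̄ ≈ 432 W/m²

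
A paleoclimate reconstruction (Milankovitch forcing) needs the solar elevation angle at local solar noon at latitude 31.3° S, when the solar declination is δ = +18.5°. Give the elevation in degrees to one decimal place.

40.2°

At local noon the hour angle is zero, so the zenith angle equals |φ − δ| = |-31.3° − (+18.500°)| = 49.800°.
Elevation = 90° − 49.800° = 40.2°.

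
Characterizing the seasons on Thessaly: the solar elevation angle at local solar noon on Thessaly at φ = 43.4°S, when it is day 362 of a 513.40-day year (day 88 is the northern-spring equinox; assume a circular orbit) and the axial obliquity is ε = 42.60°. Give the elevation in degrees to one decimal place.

Solar longitude: λ_s = 360° × (362 − 88)/513.40 = 192.131°.
sin δ = sin 42.60° × sin 192.131° = -0.14224, so δ = -8.178°.
At local noon the hour angle is zero, so the zenith angle equals |φ − δ| = |-43.4° − (-8.178°)| = 35.222°.
Elevation = 90° − 35.222° = 54.8°.

54.8°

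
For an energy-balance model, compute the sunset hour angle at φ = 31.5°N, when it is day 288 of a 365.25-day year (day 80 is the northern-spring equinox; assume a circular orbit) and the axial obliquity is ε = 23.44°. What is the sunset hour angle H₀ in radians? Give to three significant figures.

Solar longitude: λ_s = 360° × (288 − 80)/365.25 = 205.010°.
sin δ = sin 23.44° × sin 205.010° = -0.16818, so δ = -9.682°.
cos H₀ = −tan φ · tan δ = −tan(+31.5°) × tan(-9.682°) = 0.1045, so H₀ = 1.4661 rad = 84.00°.

H₀ = 1.47 rad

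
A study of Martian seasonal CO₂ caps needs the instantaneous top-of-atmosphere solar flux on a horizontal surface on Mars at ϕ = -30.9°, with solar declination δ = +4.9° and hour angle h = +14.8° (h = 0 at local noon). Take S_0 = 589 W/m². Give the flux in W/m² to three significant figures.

cos θ_z = sin ϕ sin δ + cos ϕ cos δ cos h = -0.043865 + 0.826565 = 0.782700.
Flux = S_0 · cos θ_z = 589 × 0.782700 = 461.0 W/m².

461 W/m²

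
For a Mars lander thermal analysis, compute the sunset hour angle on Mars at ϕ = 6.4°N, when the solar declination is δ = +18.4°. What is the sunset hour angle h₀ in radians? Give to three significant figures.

h₀ = 1.61 rad

cos h₀ = −tan ϕ · tan δ = −tan(+6.4°) × tan(+18.400°) = -0.0373, so h₀ = 1.6081 rad = 92.14°.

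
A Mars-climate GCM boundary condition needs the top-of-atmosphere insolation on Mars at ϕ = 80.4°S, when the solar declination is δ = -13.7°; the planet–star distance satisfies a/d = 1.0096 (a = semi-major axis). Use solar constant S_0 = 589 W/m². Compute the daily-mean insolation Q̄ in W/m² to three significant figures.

cos h₀ = −tan(-80.4°) tan(-13.700°) = -1.4413 ≤ −1 ⇒ polar day, h₀ = π.
Bracket: h₀ sin ϕ sin δ + cos ϕ cos δ sin h₀ = 3.1416×-0.98600×-0.23684 + 0.16677×0.97155×0.00000 = 0.733640 + 0.000000 = 0.733640.
Inverse-square distance factor (a/d)² = 1.0096² = 1.019292.
Q̄ = (S_0/π) × 1.019292 × [bracket] = (589/π) × 1.019292 × 0.733640 = 140.2 W/m².

Q̄ ≈ 140 W/m²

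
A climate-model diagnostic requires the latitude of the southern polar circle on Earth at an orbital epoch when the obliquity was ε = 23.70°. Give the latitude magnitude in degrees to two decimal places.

The polar circle is the lowest latitude that experiences at least one full rotation of continuous darkness at the northern-summer solstice; it lies at |φ| = 90° − ε = 90° − 23.70° = 66.30°.

66.30°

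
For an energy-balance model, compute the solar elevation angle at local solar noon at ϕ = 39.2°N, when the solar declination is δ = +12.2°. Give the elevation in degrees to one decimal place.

At local noon the hour angle is zero, so the zenith angle equals |ϕ − δ| = |+39.2° − (+12.200°)| = 27.000°.
Elevation = 90° − 27.000° = 63.0°.

63.0°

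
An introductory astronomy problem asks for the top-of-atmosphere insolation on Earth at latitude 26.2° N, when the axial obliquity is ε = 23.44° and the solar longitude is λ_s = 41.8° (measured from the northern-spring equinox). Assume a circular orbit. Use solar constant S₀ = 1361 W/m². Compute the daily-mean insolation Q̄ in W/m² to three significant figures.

Q̄ ≈ 458 W/m²

Solar declination: sin δ = sin ε · sin λ_s = sin 23.44° × sin 41.8° = 0.26514, so δ = +15.375°.
cos H₀ = −tan(+26.2°) tan(+15.375°) = -0.1353, H₀ = 1.7065 rad.
Bracket: H₀ sin φ sin δ + cos φ cos δ sin H₀ = 1.7065×0.44151×0.26514 + 0.89726×0.96421×0.99080 = 0.199766 + 0.857188 = 1.056954.
Q̄ = (S₀/π) × [bracket] = (1361/π) × 1.056954 = 457.9 W/m².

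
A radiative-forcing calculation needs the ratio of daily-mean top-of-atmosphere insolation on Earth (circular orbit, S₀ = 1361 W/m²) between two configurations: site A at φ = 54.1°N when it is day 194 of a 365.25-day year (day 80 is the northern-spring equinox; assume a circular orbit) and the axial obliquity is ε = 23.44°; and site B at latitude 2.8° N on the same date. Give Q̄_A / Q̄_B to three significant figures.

Q̄_A / Q̄_B ≈ 1.15

— Configuration A (φ=+54.1°):
Solar longitude: λ_s = 360° × (194 − 80)/365.25 = 112.361°.
sin δ = sin 23.44° × sin 112.361° = 0.36788, so δ = +21.585°.
cos H₀ = −tan(+54.1°) tan(+21.585°) = -0.5465, H₀ = 2.1490 rad.
Bracket: H₀ sin φ sin δ + cos φ cos δ sin H₀ = 2.1490×0.81004×0.36788 + 0.58637×0.92987×0.83744 = 0.640397 + 0.456612 = 1.097009.
Q̄ = (S₀/π) × [bracket] = (1361/π) × 1.097009 = 475.25 W/m².
— Configuration B (φ=+2.8°):
cos H₀ = −tan(+2.8°) tan(+21.585°) = -0.0193, H₀ = 1.5901 rad.
Bracket: H₀ sin φ sin δ + cos φ cos δ sin H₀ = 1.5901×0.04885×0.36788 + 0.99881×0.92987×0.99981 = 0.028576 + 0.928587 = 0.957163.
Q̄ = (S₀/π) × [bracket] = (1361/π) × 0.957163 = 414.66 W/m².
Ratio Q̄_A / Q̄_B = 475.25 / 414.66 = 1.146.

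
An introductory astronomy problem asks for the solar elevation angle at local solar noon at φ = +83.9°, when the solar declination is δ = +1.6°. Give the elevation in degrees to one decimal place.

At local noon the hour angle is zero, so the zenith angle equals |φ − δ| = |+83.9° − (+1.600°)| = 82.300°.
Elevation = 90° − 82.300° = 7.7°.

7.7°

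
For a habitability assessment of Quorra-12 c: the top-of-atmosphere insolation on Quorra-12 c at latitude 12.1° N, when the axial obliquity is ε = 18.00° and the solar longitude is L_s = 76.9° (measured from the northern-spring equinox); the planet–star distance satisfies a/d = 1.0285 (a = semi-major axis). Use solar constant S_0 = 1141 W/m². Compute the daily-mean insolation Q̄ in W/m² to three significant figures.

Q̄ ≈ 397 W/m²

Solar declination: sin δ = sin ε · sin L_s = sin 18.00° × sin 76.9° = 0.30098, so δ = +17.516°.
cos h₀ = −tan(+12.1°) tan(+17.516°) = -0.0677, h₀ = 1.6385 rad.
Bracket: h₀ sin ϕ sin δ + cos ϕ cos δ sin h₀ = 1.6385×0.20962×0.30098 + 0.97778×0.95363×0.99771 = 0.103375 + 0.930305 = 1.033680.
Inverse-square distance factor (a/d)² = 1.0285² = 1.057812.
Q̄ = (S_0/π) × 1.057812 × [bracket] = (1141/π) × 1.057812 × 1.033680 = 397.1 W/m².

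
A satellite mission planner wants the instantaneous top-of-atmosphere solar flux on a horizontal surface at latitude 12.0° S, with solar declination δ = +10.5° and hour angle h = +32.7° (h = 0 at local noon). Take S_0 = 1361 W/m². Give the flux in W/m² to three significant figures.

cos θ_z = sin ϕ sin δ + cos ϕ cos δ cos h = -0.037889 + 0.809339 = 0.771450.
Flux = S_0 · cos θ_z = 1361 × 0.771450 = 1050 W/m².

1.05e+03 W/m²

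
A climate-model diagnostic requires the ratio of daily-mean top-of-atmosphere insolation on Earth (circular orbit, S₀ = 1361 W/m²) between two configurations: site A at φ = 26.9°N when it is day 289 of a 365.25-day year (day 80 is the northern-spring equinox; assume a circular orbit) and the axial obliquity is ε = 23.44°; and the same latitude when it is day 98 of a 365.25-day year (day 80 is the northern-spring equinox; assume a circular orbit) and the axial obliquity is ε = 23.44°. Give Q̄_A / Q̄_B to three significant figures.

Q̄_A / Q̄_B ≈ 0.779

— Configuration A (φ=+26.9°):
Solar longitude: λ_s = 360° × (289 − 80)/365.25 = 205.996°.
sin δ = sin 23.44° × sin 205.996° = -0.17435, so δ = -10.041°.
cos H₀ = −tan(+26.9°) tan(-10.041°) = 0.0898, H₀ = 1.4808 rad.
Bracket: H₀ sin φ sin δ + cos φ cos δ sin H₀ = 1.4808×0.45243×-0.17435 + 0.89180×0.98468×0.99596 = -0.116807 + 0.874590 = 0.757783.
Q̄ = (S₀/π) × [bracket] = (1361/π) × 0.757783 = 328.29 W/m².
— Configuration B (φ=+26.9°):
Solar longitude: λ_s = 360° × (98 − 80)/365.25 = 17.741°.
sin δ = sin 23.44° × sin 17.741° = 0.12121, so δ = +6.962°.
cos H₀ = −tan(+26.9°) tan(+6.962°) = -0.0620, H₀ = 1.6328 rad.
Bracket: H₀ sin φ sin δ + cos φ cos δ sin H₀ = 1.6328×0.45243×0.12121 + 0.89180×0.99263×0.99808 = 0.089541 + 0.883528 = 0.973069.
Q̄ = (S₀/π) × [bracket] = (1361/π) × 0.973069 = 421.55 W/m².
Ratio Q̄_A / Q̄_B = 328.29 / 421.55 = 0.7788.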